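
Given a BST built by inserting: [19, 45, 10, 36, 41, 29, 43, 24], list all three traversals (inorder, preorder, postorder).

Tree insertion order: [19, 45, 10, 36, 41, 29, 43, 24]
Tree (level-order array): [19, 10, 45, None, None, 36, None, 29, 41, 24, None, None, 43]
Inorder (L, root, R): [10, 19, 24, 29, 36, 41, 43, 45]
Preorder (root, L, R): [19, 10, 45, 36, 29, 24, 41, 43]
Postorder (L, R, root): [10, 24, 29, 43, 41, 36, 45, 19]


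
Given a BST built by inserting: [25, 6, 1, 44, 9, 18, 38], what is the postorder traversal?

Tree insertion order: [25, 6, 1, 44, 9, 18, 38]
Tree (level-order array): [25, 6, 44, 1, 9, 38, None, None, None, None, 18]
Postorder traversal: [1, 18, 9, 6, 38, 44, 25]


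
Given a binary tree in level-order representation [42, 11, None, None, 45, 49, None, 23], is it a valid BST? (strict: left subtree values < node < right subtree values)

Level-order array: [42, 11, None, None, 45, 49, None, 23]
Validate using subtree bounds (lo, hi): at each node, require lo < value < hi,
then recurse left with hi=value and right with lo=value.
Preorder trace (stopping at first violation):
  at node 42 with bounds (-inf, +inf): OK
  at node 11 with bounds (-inf, 42): OK
  at node 45 with bounds (11, 42): VIOLATION
Node 45 violates its bound: not (11 < 45 < 42).
Result: Not a valid BST


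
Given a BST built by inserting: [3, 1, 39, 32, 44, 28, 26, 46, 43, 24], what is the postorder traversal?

Tree insertion order: [3, 1, 39, 32, 44, 28, 26, 46, 43, 24]
Tree (level-order array): [3, 1, 39, None, None, 32, 44, 28, None, 43, 46, 26, None, None, None, None, None, 24]
Postorder traversal: [1, 24, 26, 28, 32, 43, 46, 44, 39, 3]


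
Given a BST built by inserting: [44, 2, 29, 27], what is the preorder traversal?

Tree insertion order: [44, 2, 29, 27]
Tree (level-order array): [44, 2, None, None, 29, 27]
Preorder traversal: [44, 2, 29, 27]


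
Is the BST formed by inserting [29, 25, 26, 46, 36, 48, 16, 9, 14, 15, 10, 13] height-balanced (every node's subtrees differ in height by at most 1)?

Tree (level-order array): [29, 25, 46, 16, 26, 36, 48, 9, None, None, None, None, None, None, None, None, 14, 10, 15, None, 13]
Definition: a tree is height-balanced if, at every node, |h(left) - h(right)| <= 1 (empty subtree has height -1).
Bottom-up per-node check:
  node 13: h_left=-1, h_right=-1, diff=0 [OK], height=0
  node 10: h_left=-1, h_right=0, diff=1 [OK], height=1
  node 15: h_left=-1, h_right=-1, diff=0 [OK], height=0
  node 14: h_left=1, h_right=0, diff=1 [OK], height=2
  node 9: h_left=-1, h_right=2, diff=3 [FAIL (|-1-2|=3 > 1)], height=3
  node 16: h_left=3, h_right=-1, diff=4 [FAIL (|3--1|=4 > 1)], height=4
  node 26: h_left=-1, h_right=-1, diff=0 [OK], height=0
  node 25: h_left=4, h_right=0, diff=4 [FAIL (|4-0|=4 > 1)], height=5
  node 36: h_left=-1, h_right=-1, diff=0 [OK], height=0
  node 48: h_left=-1, h_right=-1, diff=0 [OK], height=0
  node 46: h_left=0, h_right=0, diff=0 [OK], height=1
  node 29: h_left=5, h_right=1, diff=4 [FAIL (|5-1|=4 > 1)], height=6
Node 9 violates the condition: |-1 - 2| = 3 > 1.
Result: Not balanced


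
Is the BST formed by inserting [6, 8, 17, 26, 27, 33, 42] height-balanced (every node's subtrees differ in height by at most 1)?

Tree (level-order array): [6, None, 8, None, 17, None, 26, None, 27, None, 33, None, 42]
Definition: a tree is height-balanced if, at every node, |h(left) - h(right)| <= 1 (empty subtree has height -1).
Bottom-up per-node check:
  node 42: h_left=-1, h_right=-1, diff=0 [OK], height=0
  node 33: h_left=-1, h_right=0, diff=1 [OK], height=1
  node 27: h_left=-1, h_right=1, diff=2 [FAIL (|-1-1|=2 > 1)], height=2
  node 26: h_left=-1, h_right=2, diff=3 [FAIL (|-1-2|=3 > 1)], height=3
  node 17: h_left=-1, h_right=3, diff=4 [FAIL (|-1-3|=4 > 1)], height=4
  node 8: h_left=-1, h_right=4, diff=5 [FAIL (|-1-4|=5 > 1)], height=5
  node 6: h_left=-1, h_right=5, diff=6 [FAIL (|-1-5|=6 > 1)], height=6
Node 27 violates the condition: |-1 - 1| = 2 > 1.
Result: Not balanced


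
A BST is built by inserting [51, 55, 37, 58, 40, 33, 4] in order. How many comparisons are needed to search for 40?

Search path for 40: 51 -> 37 -> 40
Found: True
Comparisons: 3


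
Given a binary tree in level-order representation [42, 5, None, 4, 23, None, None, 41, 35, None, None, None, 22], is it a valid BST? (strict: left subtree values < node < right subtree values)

Level-order array: [42, 5, None, 4, 23, None, None, 41, 35, None, None, None, 22]
Validate using subtree bounds (lo, hi): at each node, require lo < value < hi,
then recurse left with hi=value and right with lo=value.
Preorder trace (stopping at first violation):
  at node 42 with bounds (-inf, +inf): OK
  at node 5 with bounds (-inf, 42): OK
  at node 4 with bounds (-inf, 5): OK
  at node 23 with bounds (5, 42): OK
  at node 41 with bounds (5, 23): VIOLATION
Node 41 violates its bound: not (5 < 41 < 23).
Result: Not a valid BST


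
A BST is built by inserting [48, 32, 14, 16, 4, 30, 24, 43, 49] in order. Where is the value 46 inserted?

Starting tree (level order): [48, 32, 49, 14, 43, None, None, 4, 16, None, None, None, None, None, 30, 24]
Insertion path: 48 -> 32 -> 43
Result: insert 46 as right child of 43
Final tree (level order): [48, 32, 49, 14, 43, None, None, 4, 16, None, 46, None, None, None, 30, None, None, 24]


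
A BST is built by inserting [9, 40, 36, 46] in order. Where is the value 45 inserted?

Starting tree (level order): [9, None, 40, 36, 46]
Insertion path: 9 -> 40 -> 46
Result: insert 45 as left child of 46
Final tree (level order): [9, None, 40, 36, 46, None, None, 45]


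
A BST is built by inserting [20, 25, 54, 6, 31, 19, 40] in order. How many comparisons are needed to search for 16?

Search path for 16: 20 -> 6 -> 19
Found: False
Comparisons: 3


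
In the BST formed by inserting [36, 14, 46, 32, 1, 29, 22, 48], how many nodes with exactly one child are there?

Tree built from: [36, 14, 46, 32, 1, 29, 22, 48]
Tree (level-order array): [36, 14, 46, 1, 32, None, 48, None, None, 29, None, None, None, 22]
Rule: These are nodes with exactly 1 non-null child.
Per-node child counts:
  node 36: 2 child(ren)
  node 14: 2 child(ren)
  node 1: 0 child(ren)
  node 32: 1 child(ren)
  node 29: 1 child(ren)
  node 22: 0 child(ren)
  node 46: 1 child(ren)
  node 48: 0 child(ren)
Matching nodes: [32, 29, 46]
Count of nodes with exactly one child: 3


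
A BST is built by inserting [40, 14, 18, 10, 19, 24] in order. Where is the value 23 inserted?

Starting tree (level order): [40, 14, None, 10, 18, None, None, None, 19, None, 24]
Insertion path: 40 -> 14 -> 18 -> 19 -> 24
Result: insert 23 as left child of 24
Final tree (level order): [40, 14, None, 10, 18, None, None, None, 19, None, 24, 23]


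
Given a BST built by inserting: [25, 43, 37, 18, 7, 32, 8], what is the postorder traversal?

Tree insertion order: [25, 43, 37, 18, 7, 32, 8]
Tree (level-order array): [25, 18, 43, 7, None, 37, None, None, 8, 32]
Postorder traversal: [8, 7, 18, 32, 37, 43, 25]


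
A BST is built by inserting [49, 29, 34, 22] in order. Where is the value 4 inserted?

Starting tree (level order): [49, 29, None, 22, 34]
Insertion path: 49 -> 29 -> 22
Result: insert 4 as left child of 22
Final tree (level order): [49, 29, None, 22, 34, 4]


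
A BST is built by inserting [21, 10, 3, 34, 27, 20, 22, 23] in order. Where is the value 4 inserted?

Starting tree (level order): [21, 10, 34, 3, 20, 27, None, None, None, None, None, 22, None, None, 23]
Insertion path: 21 -> 10 -> 3
Result: insert 4 as right child of 3
Final tree (level order): [21, 10, 34, 3, 20, 27, None, None, 4, None, None, 22, None, None, None, None, 23]


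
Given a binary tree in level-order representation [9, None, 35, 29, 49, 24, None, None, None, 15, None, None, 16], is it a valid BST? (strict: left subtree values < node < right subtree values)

Level-order array: [9, None, 35, 29, 49, 24, None, None, None, 15, None, None, 16]
Validate using subtree bounds (lo, hi): at each node, require lo < value < hi,
then recurse left with hi=value and right with lo=value.
Preorder trace (stopping at first violation):
  at node 9 with bounds (-inf, +inf): OK
  at node 35 with bounds (9, +inf): OK
  at node 29 with bounds (9, 35): OK
  at node 24 with bounds (9, 29): OK
  at node 15 with bounds (9, 24): OK
  at node 16 with bounds (15, 24): OK
  at node 49 with bounds (35, +inf): OK
No violation found at any node.
Result: Valid BST


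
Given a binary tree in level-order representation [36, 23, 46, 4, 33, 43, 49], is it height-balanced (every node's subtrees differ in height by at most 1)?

Tree (level-order array): [36, 23, 46, 4, 33, 43, 49]
Definition: a tree is height-balanced if, at every node, |h(left) - h(right)| <= 1 (empty subtree has height -1).
Bottom-up per-node check:
  node 4: h_left=-1, h_right=-1, diff=0 [OK], height=0
  node 33: h_left=-1, h_right=-1, diff=0 [OK], height=0
  node 23: h_left=0, h_right=0, diff=0 [OK], height=1
  node 43: h_left=-1, h_right=-1, diff=0 [OK], height=0
  node 49: h_left=-1, h_right=-1, diff=0 [OK], height=0
  node 46: h_left=0, h_right=0, diff=0 [OK], height=1
  node 36: h_left=1, h_right=1, diff=0 [OK], height=2
All nodes satisfy the balance condition.
Result: Balanced


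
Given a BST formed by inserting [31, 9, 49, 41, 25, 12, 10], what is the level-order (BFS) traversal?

Tree insertion order: [31, 9, 49, 41, 25, 12, 10]
Tree (level-order array): [31, 9, 49, None, 25, 41, None, 12, None, None, None, 10]
BFS from the root, enqueuing left then right child of each popped node:
  queue [31] -> pop 31, enqueue [9, 49], visited so far: [31]
  queue [9, 49] -> pop 9, enqueue [25], visited so far: [31, 9]
  queue [49, 25] -> pop 49, enqueue [41], visited so far: [31, 9, 49]
  queue [25, 41] -> pop 25, enqueue [12], visited so far: [31, 9, 49, 25]
  queue [41, 12] -> pop 41, enqueue [none], visited so far: [31, 9, 49, 25, 41]
  queue [12] -> pop 12, enqueue [10], visited so far: [31, 9, 49, 25, 41, 12]
  queue [10] -> pop 10, enqueue [none], visited so far: [31, 9, 49, 25, 41, 12, 10]
Result: [31, 9, 49, 25, 41, 12, 10]


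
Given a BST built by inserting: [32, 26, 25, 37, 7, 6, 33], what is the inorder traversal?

Tree insertion order: [32, 26, 25, 37, 7, 6, 33]
Tree (level-order array): [32, 26, 37, 25, None, 33, None, 7, None, None, None, 6]
Inorder traversal: [6, 7, 25, 26, 32, 33, 37]


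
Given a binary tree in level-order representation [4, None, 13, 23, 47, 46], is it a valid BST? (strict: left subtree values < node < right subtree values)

Level-order array: [4, None, 13, 23, 47, 46]
Validate using subtree bounds (lo, hi): at each node, require lo < value < hi,
then recurse left with hi=value and right with lo=value.
Preorder trace (stopping at first violation):
  at node 4 with bounds (-inf, +inf): OK
  at node 13 with bounds (4, +inf): OK
  at node 23 with bounds (4, 13): VIOLATION
Node 23 violates its bound: not (4 < 23 < 13).
Result: Not a valid BST


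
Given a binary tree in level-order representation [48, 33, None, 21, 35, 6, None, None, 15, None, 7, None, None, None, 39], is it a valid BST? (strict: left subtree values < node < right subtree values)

Level-order array: [48, 33, None, 21, 35, 6, None, None, 15, None, 7, None, None, None, 39]
Validate using subtree bounds (lo, hi): at each node, require lo < value < hi,
then recurse left with hi=value and right with lo=value.
Preorder trace (stopping at first violation):
  at node 48 with bounds (-inf, +inf): OK
  at node 33 with bounds (-inf, 48): OK
  at node 21 with bounds (-inf, 33): OK
  at node 6 with bounds (-inf, 21): OK
  at node 7 with bounds (6, 21): OK
  at node 39 with bounds (7, 21): VIOLATION
Node 39 violates its bound: not (7 < 39 < 21).
Result: Not a valid BST


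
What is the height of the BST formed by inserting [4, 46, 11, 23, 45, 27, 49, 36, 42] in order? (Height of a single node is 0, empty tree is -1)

Insertion order: [4, 46, 11, 23, 45, 27, 49, 36, 42]
Tree (level-order array): [4, None, 46, 11, 49, None, 23, None, None, None, 45, 27, None, None, 36, None, 42]
Compute height bottom-up (empty subtree = -1):
  height(42) = 1 + max(-1, -1) = 0
  height(36) = 1 + max(-1, 0) = 1
  height(27) = 1 + max(-1, 1) = 2
  height(45) = 1 + max(2, -1) = 3
  height(23) = 1 + max(-1, 3) = 4
  height(11) = 1 + max(-1, 4) = 5
  height(49) = 1 + max(-1, -1) = 0
  height(46) = 1 + max(5, 0) = 6
  height(4) = 1 + max(-1, 6) = 7
Height = 7


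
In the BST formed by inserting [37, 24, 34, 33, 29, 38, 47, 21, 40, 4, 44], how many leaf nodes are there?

Tree built from: [37, 24, 34, 33, 29, 38, 47, 21, 40, 4, 44]
Tree (level-order array): [37, 24, 38, 21, 34, None, 47, 4, None, 33, None, 40, None, None, None, 29, None, None, 44]
Rule: A leaf has 0 children.
Per-node child counts:
  node 37: 2 child(ren)
  node 24: 2 child(ren)
  node 21: 1 child(ren)
  node 4: 0 child(ren)
  node 34: 1 child(ren)
  node 33: 1 child(ren)
  node 29: 0 child(ren)
  node 38: 1 child(ren)
  node 47: 1 child(ren)
  node 40: 1 child(ren)
  node 44: 0 child(ren)
Matching nodes: [4, 29, 44]
Count of leaf nodes: 3


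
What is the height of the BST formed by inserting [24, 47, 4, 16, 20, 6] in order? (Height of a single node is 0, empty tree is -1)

Insertion order: [24, 47, 4, 16, 20, 6]
Tree (level-order array): [24, 4, 47, None, 16, None, None, 6, 20]
Compute height bottom-up (empty subtree = -1):
  height(6) = 1 + max(-1, -1) = 0
  height(20) = 1 + max(-1, -1) = 0
  height(16) = 1 + max(0, 0) = 1
  height(4) = 1 + max(-1, 1) = 2
  height(47) = 1 + max(-1, -1) = 0
  height(24) = 1 + max(2, 0) = 3
Height = 3


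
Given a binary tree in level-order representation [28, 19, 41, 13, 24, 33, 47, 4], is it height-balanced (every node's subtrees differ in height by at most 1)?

Tree (level-order array): [28, 19, 41, 13, 24, 33, 47, 4]
Definition: a tree is height-balanced if, at every node, |h(left) - h(right)| <= 1 (empty subtree has height -1).
Bottom-up per-node check:
  node 4: h_left=-1, h_right=-1, diff=0 [OK], height=0
  node 13: h_left=0, h_right=-1, diff=1 [OK], height=1
  node 24: h_left=-1, h_right=-1, diff=0 [OK], height=0
  node 19: h_left=1, h_right=0, diff=1 [OK], height=2
  node 33: h_left=-1, h_right=-1, diff=0 [OK], height=0
  node 47: h_left=-1, h_right=-1, diff=0 [OK], height=0
  node 41: h_left=0, h_right=0, diff=0 [OK], height=1
  node 28: h_left=2, h_right=1, diff=1 [OK], height=3
All nodes satisfy the balance condition.
Result: Balanced


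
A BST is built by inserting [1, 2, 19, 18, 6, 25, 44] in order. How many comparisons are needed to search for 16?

Search path for 16: 1 -> 2 -> 19 -> 18 -> 6
Found: False
Comparisons: 5


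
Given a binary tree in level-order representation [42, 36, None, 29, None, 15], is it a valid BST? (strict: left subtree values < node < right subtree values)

Level-order array: [42, 36, None, 29, None, 15]
Validate using subtree bounds (lo, hi): at each node, require lo < value < hi,
then recurse left with hi=value and right with lo=value.
Preorder trace (stopping at first violation):
  at node 42 with bounds (-inf, +inf): OK
  at node 36 with bounds (-inf, 42): OK
  at node 29 with bounds (-inf, 36): OK
  at node 15 with bounds (-inf, 29): OK
No violation found at any node.
Result: Valid BST


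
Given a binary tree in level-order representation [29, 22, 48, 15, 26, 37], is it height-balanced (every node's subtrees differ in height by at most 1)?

Tree (level-order array): [29, 22, 48, 15, 26, 37]
Definition: a tree is height-balanced if, at every node, |h(left) - h(right)| <= 1 (empty subtree has height -1).
Bottom-up per-node check:
  node 15: h_left=-1, h_right=-1, diff=0 [OK], height=0
  node 26: h_left=-1, h_right=-1, diff=0 [OK], height=0
  node 22: h_left=0, h_right=0, diff=0 [OK], height=1
  node 37: h_left=-1, h_right=-1, diff=0 [OK], height=0
  node 48: h_left=0, h_right=-1, diff=1 [OK], height=1
  node 29: h_left=1, h_right=1, diff=0 [OK], height=2
All nodes satisfy the balance condition.
Result: Balanced


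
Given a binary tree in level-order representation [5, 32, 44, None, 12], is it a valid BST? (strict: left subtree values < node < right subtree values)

Level-order array: [5, 32, 44, None, 12]
Validate using subtree bounds (lo, hi): at each node, require lo < value < hi,
then recurse left with hi=value and right with lo=value.
Preorder trace (stopping at first violation):
  at node 5 with bounds (-inf, +inf): OK
  at node 32 with bounds (-inf, 5): VIOLATION
Node 32 violates its bound: not (-inf < 32 < 5).
Result: Not a valid BST


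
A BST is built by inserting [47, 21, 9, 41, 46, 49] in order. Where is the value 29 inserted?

Starting tree (level order): [47, 21, 49, 9, 41, None, None, None, None, None, 46]
Insertion path: 47 -> 21 -> 41
Result: insert 29 as left child of 41
Final tree (level order): [47, 21, 49, 9, 41, None, None, None, None, 29, 46]


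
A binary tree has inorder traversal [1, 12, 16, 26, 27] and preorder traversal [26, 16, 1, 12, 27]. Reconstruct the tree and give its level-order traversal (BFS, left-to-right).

Inorder:  [1, 12, 16, 26, 27]
Preorder: [26, 16, 1, 12, 27]
Algorithm: preorder visits root first, so consume preorder in order;
for each root, split the current inorder slice at that value into
left-subtree inorder and right-subtree inorder, then recurse.
Recursive splits:
  root=26; inorder splits into left=[1, 12, 16], right=[27]
  root=16; inorder splits into left=[1, 12], right=[]
  root=1; inorder splits into left=[], right=[12]
  root=12; inorder splits into left=[], right=[]
  root=27; inorder splits into left=[], right=[]
Reconstructed level-order: [26, 16, 27, 1, 12]


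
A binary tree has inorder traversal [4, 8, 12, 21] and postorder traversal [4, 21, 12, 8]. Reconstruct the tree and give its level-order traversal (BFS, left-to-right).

Inorder:   [4, 8, 12, 21]
Postorder: [4, 21, 12, 8]
Algorithm: postorder visits root last, so walk postorder right-to-left;
each value is the root of the current inorder slice — split it at that
value, recurse on the right subtree first, then the left.
Recursive splits:
  root=8; inorder splits into left=[4], right=[12, 21]
  root=12; inorder splits into left=[], right=[21]
  root=21; inorder splits into left=[], right=[]
  root=4; inorder splits into left=[], right=[]
Reconstructed level-order: [8, 4, 12, 21]


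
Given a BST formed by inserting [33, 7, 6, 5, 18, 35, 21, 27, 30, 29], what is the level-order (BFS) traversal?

Tree insertion order: [33, 7, 6, 5, 18, 35, 21, 27, 30, 29]
Tree (level-order array): [33, 7, 35, 6, 18, None, None, 5, None, None, 21, None, None, None, 27, None, 30, 29]
BFS from the root, enqueuing left then right child of each popped node:
  queue [33] -> pop 33, enqueue [7, 35], visited so far: [33]
  queue [7, 35] -> pop 7, enqueue [6, 18], visited so far: [33, 7]
  queue [35, 6, 18] -> pop 35, enqueue [none], visited so far: [33, 7, 35]
  queue [6, 18] -> pop 6, enqueue [5], visited so far: [33, 7, 35, 6]
  queue [18, 5] -> pop 18, enqueue [21], visited so far: [33, 7, 35, 6, 18]
  queue [5, 21] -> pop 5, enqueue [none], visited so far: [33, 7, 35, 6, 18, 5]
  queue [21] -> pop 21, enqueue [27], visited so far: [33, 7, 35, 6, 18, 5, 21]
  queue [27] -> pop 27, enqueue [30], visited so far: [33, 7, 35, 6, 18, 5, 21, 27]
  queue [30] -> pop 30, enqueue [29], visited so far: [33, 7, 35, 6, 18, 5, 21, 27, 30]
  queue [29] -> pop 29, enqueue [none], visited so far: [33, 7, 35, 6, 18, 5, 21, 27, 30, 29]
Result: [33, 7, 35, 6, 18, 5, 21, 27, 30, 29]


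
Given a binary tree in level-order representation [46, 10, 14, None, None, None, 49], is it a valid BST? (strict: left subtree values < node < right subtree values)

Level-order array: [46, 10, 14, None, None, None, 49]
Validate using subtree bounds (lo, hi): at each node, require lo < value < hi,
then recurse left with hi=value and right with lo=value.
Preorder trace (stopping at first violation):
  at node 46 with bounds (-inf, +inf): OK
  at node 10 with bounds (-inf, 46): OK
  at node 14 with bounds (46, +inf): VIOLATION
Node 14 violates its bound: not (46 < 14 < +inf).
Result: Not a valid BST


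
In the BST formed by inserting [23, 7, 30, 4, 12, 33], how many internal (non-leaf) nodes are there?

Tree built from: [23, 7, 30, 4, 12, 33]
Tree (level-order array): [23, 7, 30, 4, 12, None, 33]
Rule: An internal node has at least one child.
Per-node child counts:
  node 23: 2 child(ren)
  node 7: 2 child(ren)
  node 4: 0 child(ren)
  node 12: 0 child(ren)
  node 30: 1 child(ren)
  node 33: 0 child(ren)
Matching nodes: [23, 7, 30]
Count of internal (non-leaf) nodes: 3


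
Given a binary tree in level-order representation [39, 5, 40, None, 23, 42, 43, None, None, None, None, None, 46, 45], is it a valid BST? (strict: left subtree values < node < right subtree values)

Level-order array: [39, 5, 40, None, 23, 42, 43, None, None, None, None, None, 46, 45]
Validate using subtree bounds (lo, hi): at each node, require lo < value < hi,
then recurse left with hi=value and right with lo=value.
Preorder trace (stopping at first violation):
  at node 39 with bounds (-inf, +inf): OK
  at node 5 with bounds (-inf, 39): OK
  at node 23 with bounds (5, 39): OK
  at node 40 with bounds (39, +inf): OK
  at node 42 with bounds (39, 40): VIOLATION
Node 42 violates its bound: not (39 < 42 < 40).
Result: Not a valid BST


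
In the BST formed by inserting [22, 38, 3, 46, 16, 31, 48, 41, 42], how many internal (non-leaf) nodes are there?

Tree built from: [22, 38, 3, 46, 16, 31, 48, 41, 42]
Tree (level-order array): [22, 3, 38, None, 16, 31, 46, None, None, None, None, 41, 48, None, 42]
Rule: An internal node has at least one child.
Per-node child counts:
  node 22: 2 child(ren)
  node 3: 1 child(ren)
  node 16: 0 child(ren)
  node 38: 2 child(ren)
  node 31: 0 child(ren)
  node 46: 2 child(ren)
  node 41: 1 child(ren)
  node 42: 0 child(ren)
  node 48: 0 child(ren)
Matching nodes: [22, 3, 38, 46, 41]
Count of internal (non-leaf) nodes: 5


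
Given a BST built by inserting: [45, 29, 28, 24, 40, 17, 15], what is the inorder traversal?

Tree insertion order: [45, 29, 28, 24, 40, 17, 15]
Tree (level-order array): [45, 29, None, 28, 40, 24, None, None, None, 17, None, 15]
Inorder traversal: [15, 17, 24, 28, 29, 40, 45]


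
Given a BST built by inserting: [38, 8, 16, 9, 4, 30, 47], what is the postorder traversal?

Tree insertion order: [38, 8, 16, 9, 4, 30, 47]
Tree (level-order array): [38, 8, 47, 4, 16, None, None, None, None, 9, 30]
Postorder traversal: [4, 9, 30, 16, 8, 47, 38]


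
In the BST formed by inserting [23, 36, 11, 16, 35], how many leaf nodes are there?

Tree built from: [23, 36, 11, 16, 35]
Tree (level-order array): [23, 11, 36, None, 16, 35]
Rule: A leaf has 0 children.
Per-node child counts:
  node 23: 2 child(ren)
  node 11: 1 child(ren)
  node 16: 0 child(ren)
  node 36: 1 child(ren)
  node 35: 0 child(ren)
Matching nodes: [16, 35]
Count of leaf nodes: 2


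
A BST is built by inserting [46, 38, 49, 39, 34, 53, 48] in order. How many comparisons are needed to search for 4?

Search path for 4: 46 -> 38 -> 34
Found: False
Comparisons: 3


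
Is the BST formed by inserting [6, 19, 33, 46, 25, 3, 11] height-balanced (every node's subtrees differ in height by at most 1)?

Tree (level-order array): [6, 3, 19, None, None, 11, 33, None, None, 25, 46]
Definition: a tree is height-balanced if, at every node, |h(left) - h(right)| <= 1 (empty subtree has height -1).
Bottom-up per-node check:
  node 3: h_left=-1, h_right=-1, diff=0 [OK], height=0
  node 11: h_left=-1, h_right=-1, diff=0 [OK], height=0
  node 25: h_left=-1, h_right=-1, diff=0 [OK], height=0
  node 46: h_left=-1, h_right=-1, diff=0 [OK], height=0
  node 33: h_left=0, h_right=0, diff=0 [OK], height=1
  node 19: h_left=0, h_right=1, diff=1 [OK], height=2
  node 6: h_left=0, h_right=2, diff=2 [FAIL (|0-2|=2 > 1)], height=3
Node 6 violates the condition: |0 - 2| = 2 > 1.
Result: Not balanced


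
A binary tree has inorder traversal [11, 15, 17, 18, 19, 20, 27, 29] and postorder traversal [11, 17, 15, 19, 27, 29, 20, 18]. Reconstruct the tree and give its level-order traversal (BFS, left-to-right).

Inorder:   [11, 15, 17, 18, 19, 20, 27, 29]
Postorder: [11, 17, 15, 19, 27, 29, 20, 18]
Algorithm: postorder visits root last, so walk postorder right-to-left;
each value is the root of the current inorder slice — split it at that
value, recurse on the right subtree first, then the left.
Recursive splits:
  root=18; inorder splits into left=[11, 15, 17], right=[19, 20, 27, 29]
  root=20; inorder splits into left=[19], right=[27, 29]
  root=29; inorder splits into left=[27], right=[]
  root=27; inorder splits into left=[], right=[]
  root=19; inorder splits into left=[], right=[]
  root=15; inorder splits into left=[11], right=[17]
  root=17; inorder splits into left=[], right=[]
  root=11; inorder splits into left=[], right=[]
Reconstructed level-order: [18, 15, 20, 11, 17, 19, 29, 27]


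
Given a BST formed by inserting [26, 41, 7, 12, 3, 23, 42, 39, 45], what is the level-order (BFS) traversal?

Tree insertion order: [26, 41, 7, 12, 3, 23, 42, 39, 45]
Tree (level-order array): [26, 7, 41, 3, 12, 39, 42, None, None, None, 23, None, None, None, 45]
BFS from the root, enqueuing left then right child of each popped node:
  queue [26] -> pop 26, enqueue [7, 41], visited so far: [26]
  queue [7, 41] -> pop 7, enqueue [3, 12], visited so far: [26, 7]
  queue [41, 3, 12] -> pop 41, enqueue [39, 42], visited so far: [26, 7, 41]
  queue [3, 12, 39, 42] -> pop 3, enqueue [none], visited so far: [26, 7, 41, 3]
  queue [12, 39, 42] -> pop 12, enqueue [23], visited so far: [26, 7, 41, 3, 12]
  queue [39, 42, 23] -> pop 39, enqueue [none], visited so far: [26, 7, 41, 3, 12, 39]
  queue [42, 23] -> pop 42, enqueue [45], visited so far: [26, 7, 41, 3, 12, 39, 42]
  queue [23, 45] -> pop 23, enqueue [none], visited so far: [26, 7, 41, 3, 12, 39, 42, 23]
  queue [45] -> pop 45, enqueue [none], visited so far: [26, 7, 41, 3, 12, 39, 42, 23, 45]
Result: [26, 7, 41, 3, 12, 39, 42, 23, 45]


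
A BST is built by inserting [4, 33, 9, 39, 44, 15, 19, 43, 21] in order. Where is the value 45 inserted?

Starting tree (level order): [4, None, 33, 9, 39, None, 15, None, 44, None, 19, 43, None, None, 21]
Insertion path: 4 -> 33 -> 39 -> 44
Result: insert 45 as right child of 44
Final tree (level order): [4, None, 33, 9, 39, None, 15, None, 44, None, 19, 43, 45, None, 21]


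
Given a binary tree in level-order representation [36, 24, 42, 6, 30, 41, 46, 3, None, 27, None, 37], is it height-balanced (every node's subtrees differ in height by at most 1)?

Tree (level-order array): [36, 24, 42, 6, 30, 41, 46, 3, None, 27, None, 37]
Definition: a tree is height-balanced if, at every node, |h(left) - h(right)| <= 1 (empty subtree has height -1).
Bottom-up per-node check:
  node 3: h_left=-1, h_right=-1, diff=0 [OK], height=0
  node 6: h_left=0, h_right=-1, diff=1 [OK], height=1
  node 27: h_left=-1, h_right=-1, diff=0 [OK], height=0
  node 30: h_left=0, h_right=-1, diff=1 [OK], height=1
  node 24: h_left=1, h_right=1, diff=0 [OK], height=2
  node 37: h_left=-1, h_right=-1, diff=0 [OK], height=0
  node 41: h_left=0, h_right=-1, diff=1 [OK], height=1
  node 46: h_left=-1, h_right=-1, diff=0 [OK], height=0
  node 42: h_left=1, h_right=0, diff=1 [OK], height=2
  node 36: h_left=2, h_right=2, diff=0 [OK], height=3
All nodes satisfy the balance condition.
Result: Balanced


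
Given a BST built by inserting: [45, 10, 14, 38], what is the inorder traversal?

Tree insertion order: [45, 10, 14, 38]
Tree (level-order array): [45, 10, None, None, 14, None, 38]
Inorder traversal: [10, 14, 38, 45]


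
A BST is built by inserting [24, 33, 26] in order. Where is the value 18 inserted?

Starting tree (level order): [24, None, 33, 26]
Insertion path: 24
Result: insert 18 as left child of 24
Final tree (level order): [24, 18, 33, None, None, 26]


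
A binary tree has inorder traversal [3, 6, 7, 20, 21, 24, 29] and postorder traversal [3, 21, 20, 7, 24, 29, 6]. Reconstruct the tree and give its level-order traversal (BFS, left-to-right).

Inorder:   [3, 6, 7, 20, 21, 24, 29]
Postorder: [3, 21, 20, 7, 24, 29, 6]
Algorithm: postorder visits root last, so walk postorder right-to-left;
each value is the root of the current inorder slice — split it at that
value, recurse on the right subtree first, then the left.
Recursive splits:
  root=6; inorder splits into left=[3], right=[7, 20, 21, 24, 29]
  root=29; inorder splits into left=[7, 20, 21, 24], right=[]
  root=24; inorder splits into left=[7, 20, 21], right=[]
  root=7; inorder splits into left=[], right=[20, 21]
  root=20; inorder splits into left=[], right=[21]
  root=21; inorder splits into left=[], right=[]
  root=3; inorder splits into left=[], right=[]
Reconstructed level-order: [6, 3, 29, 24, 7, 20, 21]


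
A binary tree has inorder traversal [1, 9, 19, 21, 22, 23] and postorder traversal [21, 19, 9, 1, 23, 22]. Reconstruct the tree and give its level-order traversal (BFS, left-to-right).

Inorder:   [1, 9, 19, 21, 22, 23]
Postorder: [21, 19, 9, 1, 23, 22]
Algorithm: postorder visits root last, so walk postorder right-to-left;
each value is the root of the current inorder slice — split it at that
value, recurse on the right subtree first, then the left.
Recursive splits:
  root=22; inorder splits into left=[1, 9, 19, 21], right=[23]
  root=23; inorder splits into left=[], right=[]
  root=1; inorder splits into left=[], right=[9, 19, 21]
  root=9; inorder splits into left=[], right=[19, 21]
  root=19; inorder splits into left=[], right=[21]
  root=21; inorder splits into left=[], right=[]
Reconstructed level-order: [22, 1, 23, 9, 19, 21]


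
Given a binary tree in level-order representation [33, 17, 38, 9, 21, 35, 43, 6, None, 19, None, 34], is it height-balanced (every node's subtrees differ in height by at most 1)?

Tree (level-order array): [33, 17, 38, 9, 21, 35, 43, 6, None, 19, None, 34]
Definition: a tree is height-balanced if, at every node, |h(left) - h(right)| <= 1 (empty subtree has height -1).
Bottom-up per-node check:
  node 6: h_left=-1, h_right=-1, diff=0 [OK], height=0
  node 9: h_left=0, h_right=-1, diff=1 [OK], height=1
  node 19: h_left=-1, h_right=-1, diff=0 [OK], height=0
  node 21: h_left=0, h_right=-1, diff=1 [OK], height=1
  node 17: h_left=1, h_right=1, diff=0 [OK], height=2
  node 34: h_left=-1, h_right=-1, diff=0 [OK], height=0
  node 35: h_left=0, h_right=-1, diff=1 [OK], height=1
  node 43: h_left=-1, h_right=-1, diff=0 [OK], height=0
  node 38: h_left=1, h_right=0, diff=1 [OK], height=2
  node 33: h_left=2, h_right=2, diff=0 [OK], height=3
All nodes satisfy the balance condition.
Result: Balanced


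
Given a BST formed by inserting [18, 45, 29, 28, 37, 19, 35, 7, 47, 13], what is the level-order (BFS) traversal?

Tree insertion order: [18, 45, 29, 28, 37, 19, 35, 7, 47, 13]
Tree (level-order array): [18, 7, 45, None, 13, 29, 47, None, None, 28, 37, None, None, 19, None, 35]
BFS from the root, enqueuing left then right child of each popped node:
  queue [18] -> pop 18, enqueue [7, 45], visited so far: [18]
  queue [7, 45] -> pop 7, enqueue [13], visited so far: [18, 7]
  queue [45, 13] -> pop 45, enqueue [29, 47], visited so far: [18, 7, 45]
  queue [13, 29, 47] -> pop 13, enqueue [none], visited so far: [18, 7, 45, 13]
  queue [29, 47] -> pop 29, enqueue [28, 37], visited so far: [18, 7, 45, 13, 29]
  queue [47, 28, 37] -> pop 47, enqueue [none], visited so far: [18, 7, 45, 13, 29, 47]
  queue [28, 37] -> pop 28, enqueue [19], visited so far: [18, 7, 45, 13, 29, 47, 28]
  queue [37, 19] -> pop 37, enqueue [35], visited so far: [18, 7, 45, 13, 29, 47, 28, 37]
  queue [19, 35] -> pop 19, enqueue [none], visited so far: [18, 7, 45, 13, 29, 47, 28, 37, 19]
  queue [35] -> pop 35, enqueue [none], visited so far: [18, 7, 45, 13, 29, 47, 28, 37, 19, 35]
Result: [18, 7, 45, 13, 29, 47, 28, 37, 19, 35]


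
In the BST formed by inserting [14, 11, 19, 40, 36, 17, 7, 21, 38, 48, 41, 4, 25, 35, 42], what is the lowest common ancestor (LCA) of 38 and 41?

Tree insertion order: [14, 11, 19, 40, 36, 17, 7, 21, 38, 48, 41, 4, 25, 35, 42]
Tree (level-order array): [14, 11, 19, 7, None, 17, 40, 4, None, None, None, 36, 48, None, None, 21, 38, 41, None, None, 25, None, None, None, 42, None, 35]
In a BST, the LCA of p=38, q=41 is the first node v on the
root-to-leaf path with p <= v <= q (go left if both < v, right if both > v).
Walk from root:
  at 14: both 38 and 41 > 14, go right
  at 19: both 38 and 41 > 19, go right
  at 40: 38 <= 40 <= 41, this is the LCA
LCA = 40


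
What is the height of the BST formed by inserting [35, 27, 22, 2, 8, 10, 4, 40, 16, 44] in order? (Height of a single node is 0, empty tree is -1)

Insertion order: [35, 27, 22, 2, 8, 10, 4, 40, 16, 44]
Tree (level-order array): [35, 27, 40, 22, None, None, 44, 2, None, None, None, None, 8, 4, 10, None, None, None, 16]
Compute height bottom-up (empty subtree = -1):
  height(4) = 1 + max(-1, -1) = 0
  height(16) = 1 + max(-1, -1) = 0
  height(10) = 1 + max(-1, 0) = 1
  height(8) = 1 + max(0, 1) = 2
  height(2) = 1 + max(-1, 2) = 3
  height(22) = 1 + max(3, -1) = 4
  height(27) = 1 + max(4, -1) = 5
  height(44) = 1 + max(-1, -1) = 0
  height(40) = 1 + max(-1, 0) = 1
  height(35) = 1 + max(5, 1) = 6
Height = 6


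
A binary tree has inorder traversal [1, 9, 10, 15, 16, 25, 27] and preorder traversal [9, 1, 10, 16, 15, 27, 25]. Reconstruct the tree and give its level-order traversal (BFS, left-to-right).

Inorder:  [1, 9, 10, 15, 16, 25, 27]
Preorder: [9, 1, 10, 16, 15, 27, 25]
Algorithm: preorder visits root first, so consume preorder in order;
for each root, split the current inorder slice at that value into
left-subtree inorder and right-subtree inorder, then recurse.
Recursive splits:
  root=9; inorder splits into left=[1], right=[10, 15, 16, 25, 27]
  root=1; inorder splits into left=[], right=[]
  root=10; inorder splits into left=[], right=[15, 16, 25, 27]
  root=16; inorder splits into left=[15], right=[25, 27]
  root=15; inorder splits into left=[], right=[]
  root=27; inorder splits into left=[25], right=[]
  root=25; inorder splits into left=[], right=[]
Reconstructed level-order: [9, 1, 10, 16, 15, 27, 25]


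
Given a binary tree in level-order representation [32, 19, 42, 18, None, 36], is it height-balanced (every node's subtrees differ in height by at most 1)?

Tree (level-order array): [32, 19, 42, 18, None, 36]
Definition: a tree is height-balanced if, at every node, |h(left) - h(right)| <= 1 (empty subtree has height -1).
Bottom-up per-node check:
  node 18: h_left=-1, h_right=-1, diff=0 [OK], height=0
  node 19: h_left=0, h_right=-1, diff=1 [OK], height=1
  node 36: h_left=-1, h_right=-1, diff=0 [OK], height=0
  node 42: h_left=0, h_right=-1, diff=1 [OK], height=1
  node 32: h_left=1, h_right=1, diff=0 [OK], height=2
All nodes satisfy the balance condition.
Result: Balanced


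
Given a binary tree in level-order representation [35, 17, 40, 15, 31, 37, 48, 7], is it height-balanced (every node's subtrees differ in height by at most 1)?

Tree (level-order array): [35, 17, 40, 15, 31, 37, 48, 7]
Definition: a tree is height-balanced if, at every node, |h(left) - h(right)| <= 1 (empty subtree has height -1).
Bottom-up per-node check:
  node 7: h_left=-1, h_right=-1, diff=0 [OK], height=0
  node 15: h_left=0, h_right=-1, diff=1 [OK], height=1
  node 31: h_left=-1, h_right=-1, diff=0 [OK], height=0
  node 17: h_left=1, h_right=0, diff=1 [OK], height=2
  node 37: h_left=-1, h_right=-1, diff=0 [OK], height=0
  node 48: h_left=-1, h_right=-1, diff=0 [OK], height=0
  node 40: h_left=0, h_right=0, diff=0 [OK], height=1
  node 35: h_left=2, h_right=1, diff=1 [OK], height=3
All nodes satisfy the balance condition.
Result: Balanced


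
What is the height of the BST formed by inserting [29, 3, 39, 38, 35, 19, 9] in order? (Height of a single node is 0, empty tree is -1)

Insertion order: [29, 3, 39, 38, 35, 19, 9]
Tree (level-order array): [29, 3, 39, None, 19, 38, None, 9, None, 35]
Compute height bottom-up (empty subtree = -1):
  height(9) = 1 + max(-1, -1) = 0
  height(19) = 1 + max(0, -1) = 1
  height(3) = 1 + max(-1, 1) = 2
  height(35) = 1 + max(-1, -1) = 0
  height(38) = 1 + max(0, -1) = 1
  height(39) = 1 + max(1, -1) = 2
  height(29) = 1 + max(2, 2) = 3
Height = 3


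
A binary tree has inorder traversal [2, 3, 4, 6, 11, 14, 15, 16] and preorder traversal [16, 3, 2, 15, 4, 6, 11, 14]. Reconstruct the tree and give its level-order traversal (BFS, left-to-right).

Inorder:  [2, 3, 4, 6, 11, 14, 15, 16]
Preorder: [16, 3, 2, 15, 4, 6, 11, 14]
Algorithm: preorder visits root first, so consume preorder in order;
for each root, split the current inorder slice at that value into
left-subtree inorder and right-subtree inorder, then recurse.
Recursive splits:
  root=16; inorder splits into left=[2, 3, 4, 6, 11, 14, 15], right=[]
  root=3; inorder splits into left=[2], right=[4, 6, 11, 14, 15]
  root=2; inorder splits into left=[], right=[]
  root=15; inorder splits into left=[4, 6, 11, 14], right=[]
  root=4; inorder splits into left=[], right=[6, 11, 14]
  root=6; inorder splits into left=[], right=[11, 14]
  root=11; inorder splits into left=[], right=[14]
  root=14; inorder splits into left=[], right=[]
Reconstructed level-order: [16, 3, 2, 15, 4, 6, 11, 14]


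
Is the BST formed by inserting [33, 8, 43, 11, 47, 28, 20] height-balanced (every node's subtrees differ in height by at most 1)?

Tree (level-order array): [33, 8, 43, None, 11, None, 47, None, 28, None, None, 20]
Definition: a tree is height-balanced if, at every node, |h(left) - h(right)| <= 1 (empty subtree has height -1).
Bottom-up per-node check:
  node 20: h_left=-1, h_right=-1, diff=0 [OK], height=0
  node 28: h_left=0, h_right=-1, diff=1 [OK], height=1
  node 11: h_left=-1, h_right=1, diff=2 [FAIL (|-1-1|=2 > 1)], height=2
  node 8: h_left=-1, h_right=2, diff=3 [FAIL (|-1-2|=3 > 1)], height=3
  node 47: h_left=-1, h_right=-1, diff=0 [OK], height=0
  node 43: h_left=-1, h_right=0, diff=1 [OK], height=1
  node 33: h_left=3, h_right=1, diff=2 [FAIL (|3-1|=2 > 1)], height=4
Node 11 violates the condition: |-1 - 1| = 2 > 1.
Result: Not balanced


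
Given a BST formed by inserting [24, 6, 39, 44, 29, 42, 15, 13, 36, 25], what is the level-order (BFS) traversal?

Tree insertion order: [24, 6, 39, 44, 29, 42, 15, 13, 36, 25]
Tree (level-order array): [24, 6, 39, None, 15, 29, 44, 13, None, 25, 36, 42]
BFS from the root, enqueuing left then right child of each popped node:
  queue [24] -> pop 24, enqueue [6, 39], visited so far: [24]
  queue [6, 39] -> pop 6, enqueue [15], visited so far: [24, 6]
  queue [39, 15] -> pop 39, enqueue [29, 44], visited so far: [24, 6, 39]
  queue [15, 29, 44] -> pop 15, enqueue [13], visited so far: [24, 6, 39, 15]
  queue [29, 44, 13] -> pop 29, enqueue [25, 36], visited so far: [24, 6, 39, 15, 29]
  queue [44, 13, 25, 36] -> pop 44, enqueue [42], visited so far: [24, 6, 39, 15, 29, 44]
  queue [13, 25, 36, 42] -> pop 13, enqueue [none], visited so far: [24, 6, 39, 15, 29, 44, 13]
  queue [25, 36, 42] -> pop 25, enqueue [none], visited so far: [24, 6, 39, 15, 29, 44, 13, 25]
  queue [36, 42] -> pop 36, enqueue [none], visited so far: [24, 6, 39, 15, 29, 44, 13, 25, 36]
  queue [42] -> pop 42, enqueue [none], visited so far: [24, 6, 39, 15, 29, 44, 13, 25, 36, 42]
Result: [24, 6, 39, 15, 29, 44, 13, 25, 36, 42]


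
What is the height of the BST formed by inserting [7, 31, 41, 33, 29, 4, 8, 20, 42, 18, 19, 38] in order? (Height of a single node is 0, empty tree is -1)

Insertion order: [7, 31, 41, 33, 29, 4, 8, 20, 42, 18, 19, 38]
Tree (level-order array): [7, 4, 31, None, None, 29, 41, 8, None, 33, 42, None, 20, None, 38, None, None, 18, None, None, None, None, 19]
Compute height bottom-up (empty subtree = -1):
  height(4) = 1 + max(-1, -1) = 0
  height(19) = 1 + max(-1, -1) = 0
  height(18) = 1 + max(-1, 0) = 1
  height(20) = 1 + max(1, -1) = 2
  height(8) = 1 + max(-1, 2) = 3
  height(29) = 1 + max(3, -1) = 4
  height(38) = 1 + max(-1, -1) = 0
  height(33) = 1 + max(-1, 0) = 1
  height(42) = 1 + max(-1, -1) = 0
  height(41) = 1 + max(1, 0) = 2
  height(31) = 1 + max(4, 2) = 5
  height(7) = 1 + max(0, 5) = 6
Height = 6
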